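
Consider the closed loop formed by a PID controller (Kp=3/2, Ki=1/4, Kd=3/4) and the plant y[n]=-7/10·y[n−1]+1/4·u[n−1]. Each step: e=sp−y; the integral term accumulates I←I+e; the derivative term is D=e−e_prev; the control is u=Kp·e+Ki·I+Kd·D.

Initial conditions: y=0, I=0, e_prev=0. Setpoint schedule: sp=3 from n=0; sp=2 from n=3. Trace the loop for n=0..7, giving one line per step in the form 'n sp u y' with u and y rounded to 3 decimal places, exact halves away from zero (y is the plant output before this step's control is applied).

(exact arithmetic carried between steps; '≈' marks a value shown rounded to 6 d.p. or computed from one; I and e_prev carry over from the previous line; the table rounds u and y to 3 d.p., halves away from zero)
n=0: y=0, sp=3, e=sp−y=3; I=3, D=e−e_prev=3; u=3/2·3+1/4·3+3/4·3=7.5; next y=-7/10·0+1/4·7.5=1.875
n=1: y=1.875, sp=3, e=sp−y=1.125; I=4.125, D=e−e_prev=-1.875; u=3/2·1.125+1/4·4.125+3/4·(-1.875)=1.3125; next y=-7/10·1.875+1/4·1.3125=-0.984375
n=2: y=-0.984375, sp=3, e=sp−y=3.984375; I=8.109375, D=e−e_prev=2.859375; u=3/2·3.984375+1/4·8.109375+3/4·2.859375≈10.148438; next y=-7/10·(-0.984375)+1/4·10.148438≈3.226172
n=3: y≈3.226172, sp=2, e=sp−y≈-1.226172; I≈6.883203, D=e−e_prev≈-5.210547; u=3/2·(-1.226172)+1/4·6.883203+3/4·(-5.210547)≈-4.026367; next y=-7/10·3.226172+1/4·(-4.026367)≈-3.264912
n=4: y≈-3.264912, sp=2, e=sp−y≈5.264912; I≈12.148115, D=e−e_prev≈6.491084; u=3/2·5.264912+1/4·12.148115+3/4·6.491084≈15.802710; next y=-7/10·(-3.264912)+1/4·15.802710≈6.236116
n=5: y≈6.236116, sp=2, e=sp−y≈-4.236116; I≈7.911999, D=e−e_prev≈-9.501028; u=3/2·(-4.236116)+1/4·7.911999+3/4·(-9.501028)≈-11.501945; next y=-7/10·6.236116+1/4·(-11.501945)≈-7.240767
n=6: y≈-7.240767, sp=2, e=sp−y≈9.240767; I≈17.152767, D=e−e_prev≈13.476883; u=3/2·9.240767+1/4·17.152767+3/4·13.476883≈28.257005; next y=-7/10·(-7.240767)+1/4·28.257005≈12.132789
n=7: y≈12.132789, sp=2, e=sp−y≈-10.132789; I≈7.019978, D=e−e_prev≈-19.373556; u=3/2·(-10.132789)+1/4·7.019978+3/4·(-19.373556)≈-27.974355; next y=-7/10·12.132789+1/4·(-27.974355)≈-15.486541

0 3 7.500 0.000
1 3 1.313 1.875
2 3 10.148 -0.984
3 2 -4.026 3.226
4 2 15.803 -3.265
5 2 -11.502 6.236
6 2 28.257 -7.241
7 2 -27.974 12.133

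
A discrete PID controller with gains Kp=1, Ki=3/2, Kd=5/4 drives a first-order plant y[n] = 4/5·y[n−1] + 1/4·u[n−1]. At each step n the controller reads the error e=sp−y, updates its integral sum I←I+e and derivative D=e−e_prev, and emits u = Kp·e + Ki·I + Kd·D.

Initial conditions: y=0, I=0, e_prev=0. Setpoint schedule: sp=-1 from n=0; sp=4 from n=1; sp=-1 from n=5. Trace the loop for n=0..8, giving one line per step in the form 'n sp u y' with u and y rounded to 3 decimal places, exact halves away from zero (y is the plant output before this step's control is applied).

0 -1 -3.750 0.000
1 4 18.266 -0.938
2 4 0.423 3.816
3 4 9.107 3.159
4 4 3.378 4.804
5 -1 -14.086 4.687
6 -1 0.209 0.229
7 -1 -7.232 0.235
8 -1 -2.120 -1.620

(exact arithmetic carried between steps; '≈' marks a value shown rounded to 6 d.p. or computed from one; I and e_prev carry over from the previous line; the table rounds u and y to 3 d.p., halves away from zero)
n=0: y=0, sp=-1, e=sp−y=-1; I=-1, D=e−e_prev=-1; u=1·(-1)+3/2·(-1)+5/4·(-1)=-3.75; next y=4/5·0+1/4·(-3.75)=-0.9375
n=1: y=-0.9375, sp=4, e=sp−y=4.9375; I=3.9375, D=e−e_prev=5.9375; u=1·4.9375+3/2·3.9375+5/4·5.9375=18.265625; next y=4/5·(-0.9375)+1/4·18.265625≈3.816406
n=2: y≈3.816406, sp=4, e=sp−y≈0.183594; I≈4.121094, D=e−e_prev≈-4.753906; u=1·0.183594+3/2·4.121094+5/4·(-4.753906)≈0.422852; next y=4/5·3.816406+1/4·0.422852≈3.158838
n=3: y≈3.158838, sp=4, e=sp−y≈0.841162; I≈4.962256, D=e−e_prev≈0.657568; u=1·0.841162+3/2·4.962256+5/4·0.657568≈9.106506; next y=4/5·3.158838+1/4·9.106506≈4.803697
n=4: y≈4.803697, sp=4, e=sp−y≈-0.803697; I≈4.158559, D=e−e_prev≈-1.644859; u=1·(-0.803697)+3/2·4.158559+5/4·(-1.644859)≈3.378068; next y=4/5·4.803697+1/4·3.378068≈4.687474
n=5: y≈4.687474, sp=-1, e=sp−y≈-5.687474; I≈-1.528916, D=e−e_prev≈-4.883778; u=1·(-5.687474)+3/2·(-1.528916)+5/4·(-4.883778)≈-14.085570; next y=4/5·4.687474+1/4·(-14.085570)≈0.228587
n=6: y≈0.228587, sp=-1, e=sp−y≈-1.228587; I≈-2.757503, D=e−e_prev≈4.458887; u=1·(-1.228587)+3/2·(-2.757503)+5/4·4.458887≈0.208768; next y=4/5·0.228587+1/4·0.208768≈0.235062
n=7: y≈0.235062, sp=-1, e=sp−y≈-1.235062; I≈-3.992564, D=e−e_prev≈-0.006475; u=1·(-1.235062)+3/2·(-3.992564)+5/4·(-0.006475)≈-7.232002; next y=4/5·0.235062+1/4·(-7.232002)≈-1.619951
n=8: y≈-1.619951, sp=-1, e=sp−y≈0.619951; I≈-3.372613, D=e−e_prev≈1.855013; u=1·0.619951+3/2·(-3.372613)+5/4·1.855013≈-2.120203; next y=4/5·(-1.619951)+1/4·(-2.120203)≈-1.826012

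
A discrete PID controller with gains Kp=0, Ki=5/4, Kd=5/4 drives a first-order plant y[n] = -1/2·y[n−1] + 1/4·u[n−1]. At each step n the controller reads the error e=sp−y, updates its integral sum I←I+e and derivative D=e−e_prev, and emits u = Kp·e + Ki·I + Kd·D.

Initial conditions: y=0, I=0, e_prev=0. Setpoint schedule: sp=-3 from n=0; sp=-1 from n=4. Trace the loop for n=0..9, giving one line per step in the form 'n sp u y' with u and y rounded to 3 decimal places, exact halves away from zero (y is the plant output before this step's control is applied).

(exact arithmetic carried between steps; '≈' marks a value shown rounded to 6 d.p. or computed from one; I and e_prev carry over from the previous line; the table rounds u and y to 3 d.p., halves away from zero)
n=0: y=0, sp=-3, e=sp−y=-3; I=-3, D=e−e_prev=-3; u=0·(-3)+5/4·(-3)+5/4·(-3)=-7.5; next y=-1/2·0+1/4·(-7.5)=-1.875
n=1: y=-1.875, sp=-3, e=sp−y=-1.125; I=-4.125, D=e−e_prev=1.875; u=0·(-1.125)+5/4·(-4.125)+5/4·1.875=-2.8125; next y=-1/2·(-1.875)+1/4·(-2.8125)=0.234375
n=2: y=0.234375, sp=-3, e=sp−y=-3.234375; I=-7.359375, D=e−e_prev=-2.109375; u=0·(-3.234375)+5/4·(-7.359375)+5/4·(-2.109375)≈-11.835938; next y=-1/2·0.234375+1/4·(-11.835938)≈-3.076172
n=3: y≈-3.076172, sp=-3, e=sp−y≈0.076172; I≈-7.283203, D=e−e_prev≈3.310547; u=0·0.076172+5/4·(-7.283203)+5/4·3.310547≈-4.965820; next y=-1/2·(-3.076172)+1/4·(-4.965820)≈0.296631
n=4: y≈0.296631, sp=-1, e=sp−y≈-1.296631; I≈-8.579834, D=e−e_prev≈-1.372803; u=0·(-1.296631)+5/4·(-8.579834)+5/4·(-1.372803)≈-12.440796; next y=-1/2·0.296631+1/4·(-12.440796)≈-3.258514
n=5: y≈-3.258514, sp=-1, e=sp−y≈2.258514; I≈-6.321320, D=e−e_prev≈3.555145; u=0·2.258514+5/4·(-6.321320)+5/4·3.555145≈-3.457718; next y=-1/2·(-3.258514)+1/4·(-3.457718)≈0.764828
n=6: y≈0.764828, sp=-1, e=sp−y≈-1.764828; I≈-8.086147, D=e−e_prev≈-4.023342; u=0·(-1.764828)+5/4·(-8.086147)+5/4·(-4.023342)≈-15.136862; next y=-1/2·0.764828+1/4·(-15.136862)≈-4.166629
n=7: y≈-4.166629, sp=-1, e=sp−y≈3.166629; I≈-4.919518, D=e−e_prev≈4.931457; u=0·3.166629+5/4·(-4.919518)+5/4·4.931457≈0.014924; next y=-1/2·(-4.166629)+1/4·0.014924≈2.087046
n=8: y≈2.087046, sp=-1, e=sp−y≈-3.087046; I≈-8.006564, D=e−e_prev≈-6.253675; u=0·(-3.087046)+5/4·(-8.006564)+5/4·(-6.253675)≈-17.825298; next y=-1/2·2.087046+1/4·(-17.825298)≈-5.499847
n=9: y≈-5.499847, sp=-1, e=sp−y≈4.499847; I≈-3.506716, D=e−e_prev≈7.586893; u=0·4.499847+5/4·(-3.506716)+5/4·7.586893≈5.100221; next y=-1/2·(-5.499847)+1/4·5.100221≈4.024979

0 -3 -7.500 0.000
1 -3 -2.813 -1.875
2 -3 -11.836 0.234
3 -3 -4.966 -3.076
4 -1 -12.441 0.297
5 -1 -3.458 -3.259
6 -1 -15.137 0.765
7 -1 0.015 -4.167
8 -1 -17.825 2.087
9 -1 5.100 -5.500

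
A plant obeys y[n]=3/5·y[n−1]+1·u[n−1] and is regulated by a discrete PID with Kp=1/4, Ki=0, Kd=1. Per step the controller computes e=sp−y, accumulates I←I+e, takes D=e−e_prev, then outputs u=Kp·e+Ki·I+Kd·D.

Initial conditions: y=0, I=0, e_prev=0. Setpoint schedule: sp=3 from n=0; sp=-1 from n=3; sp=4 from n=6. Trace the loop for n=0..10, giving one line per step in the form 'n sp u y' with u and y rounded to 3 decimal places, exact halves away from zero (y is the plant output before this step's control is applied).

0 3 3.750 0.000
1 3 -3.938 3.750
2 3 6.609 -1.688
3 -1 -12.934 5.597
4 -1 17.316 -9.575
5 -1 -24.289 11.571
6 4 39.254 -17.347
7 4 -52.404 28.846
8 4 73.717 -35.097
9 4 -99.920 52.659
10 4 139.065 -68.325

(exact arithmetic carried between steps; '≈' marks a value shown rounded to 6 d.p. or computed from one; I and e_prev carry over from the previous line; the table rounds u and y to 3 d.p., halves away from zero)
n=0: y=0, sp=3, e=sp−y=3; I=3, D=e−e_prev=3; u=1/4·3+0·3+1·3=3.75; next y=3/5·0+1·3.75=3.75
n=1: y=3.75, sp=3, e=sp−y=-0.75; I=2.25, D=e−e_prev=-3.75; u=1/4·(-0.75)+0·2.25+1·(-3.75)=-3.9375; next y=3/5·3.75+1·(-3.9375)=-1.6875
n=2: y=-1.6875, sp=3, e=sp−y=4.6875; I=6.9375, D=e−e_prev=5.4375; u=1/4·4.6875+0·6.9375+1·5.4375=6.609375; next y=3/5·(-1.6875)+1·6.609375=5.596875
n=3: y=5.596875, sp=-1, e=sp−y=-6.596875; I=0.340625, D=e−e_prev=-11.284375; u=1/4·(-6.596875)+0·0.340625+1·(-11.284375)≈-12.933594; next y=3/5·5.596875+1·(-12.933594)≈-9.575469
n=4: y≈-9.575469, sp=-1, e=sp−y≈8.575469; I≈8.916094, D=e−e_prev≈15.172344; u=1/4·8.575469+0·8.916094+1·15.172344≈17.316211; next y=3/5·(-9.575469)+1·17.316211≈11.570930
n=5: y≈11.570930, sp=-1, e=sp−y≈-12.570930; I≈-3.654836, D=e−e_prev≈-21.146398; u=1/4·(-12.570930)+0·(-3.654836)+1·(-21.146398)≈-24.289131; next y=3/5·11.570930+1·(-24.289131)≈-17.346573
n=6: y≈-17.346573, sp=4, e=sp−y≈21.346573; I≈17.691737, D=e−e_prev≈33.917503; u=1/4·21.346573+0·17.691737+1·33.917503≈39.254146; next y=3/5·(-17.346573)+1·39.254146≈28.846202
n=7: y≈28.846202, sp=4, e=sp−y≈-24.846202; I≈-7.154465, D=e−e_prev≈-46.192775; u=1/4·(-24.846202)+0·(-7.154465)+1·(-46.192775)≈-52.404326; next y=3/5·28.846202+1·(-52.404326)≈-35.096604
n=8: y≈-35.096604, sp=4, e=sp−y≈39.096604; I≈31.942139, D=e−e_prev≈63.942807; u=1/4·39.096604+0·31.942139+1·63.942807≈73.716958; next y=3/5·(-35.096604)+1·73.716958≈52.658995
n=9: y≈52.658995, sp=4, e=sp−y≈-48.658995; I≈-16.716856, D=e−e_prev≈-87.755600; u=1/4·(-48.658995)+0·(-16.716856)+1·(-87.755600)≈-99.920348; next y=3/5·52.658995+1·(-99.920348)≈-68.324951
n=10: y≈-68.324951, sp=4, e=sp−y≈72.324951; I≈55.608096, D=e−e_prev≈120.983946; u=1/4·72.324951+0·55.608096+1·120.983946≈139.065184; next y=3/5·(-68.324951)+1·139.065184≈98.070213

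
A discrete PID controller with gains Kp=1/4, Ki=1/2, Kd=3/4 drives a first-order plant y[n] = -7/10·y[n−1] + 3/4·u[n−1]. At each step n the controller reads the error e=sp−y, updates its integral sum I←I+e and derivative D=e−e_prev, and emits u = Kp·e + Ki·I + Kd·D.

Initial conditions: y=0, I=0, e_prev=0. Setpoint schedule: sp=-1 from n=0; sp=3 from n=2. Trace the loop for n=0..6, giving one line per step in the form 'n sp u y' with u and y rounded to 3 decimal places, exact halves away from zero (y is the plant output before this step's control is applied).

0 -1 -1.500 0.000
1 -1 0.438 -1.125
2 3 2.295 1.116
3 3 2.181 0.941
4 3 3.024 0.977
5 3 3.152 1.584
6 3 4.809 1.255

(exact arithmetic carried between steps; '≈' marks a value shown rounded to 6 d.p. or computed from one; I and e_prev carry over from the previous line; the table rounds u and y to 3 d.p., halves away from zero)
n=0: y=0, sp=-1, e=sp−y=-1; I=-1, D=e−e_prev=-1; u=1/4·(-1)+1/2·(-1)+3/4·(-1)=-1.5; next y=-7/10·0+3/4·(-1.5)=-1.125
n=1: y=-1.125, sp=-1, e=sp−y=0.125; I=-0.875, D=e−e_prev=1.125; u=1/4·0.125+1/2·(-0.875)+3/4·1.125=0.4375; next y=-7/10·(-1.125)+3/4·0.4375=1.115625
n=2: y=1.115625, sp=3, e=sp−y=1.884375; I=1.009375, D=e−e_prev=1.759375; u=1/4·1.884375+1/2·1.009375+3/4·1.759375≈2.295313; next y=-7/10·1.115625+3/4·2.295313≈0.940547
n=3: y≈0.940547, sp=3, e=sp−y≈2.059453; I≈3.068828, D=e−e_prev≈0.175078; u=1/4·2.059453+1/2·3.068828+3/4·0.175078≈2.180586; next y=-7/10·0.940547+3/4·2.180586≈0.977057
n=4: y≈0.977057, sp=3, e=sp−y≈2.022943; I≈5.091771, D=e−e_prev≈-0.036510; u=1/4·2.022943+1/2·5.091771+3/4·(-0.036510)≈3.024239; next y=-7/10·0.977057+3/4·3.024239≈1.584240
n=5: y≈1.584240, sp=3, e=sp−y≈1.415760; I≈6.507532, D=e−e_prev≈-0.607183; u=1/4·1.415760+1/2·6.507532+3/4·(-0.607183)≈3.152319; next y=-7/10·1.584240+3/4·3.152319≈1.255271
n=6: y≈1.255271, sp=3, e=sp−y≈1.744729; I≈8.252261, D=e−e_prev≈0.328969; u=1/4·1.744729+1/2·8.252261+3/4·0.328969≈4.809039; next y=-7/10·1.255271+3/4·4.809039≈2.728090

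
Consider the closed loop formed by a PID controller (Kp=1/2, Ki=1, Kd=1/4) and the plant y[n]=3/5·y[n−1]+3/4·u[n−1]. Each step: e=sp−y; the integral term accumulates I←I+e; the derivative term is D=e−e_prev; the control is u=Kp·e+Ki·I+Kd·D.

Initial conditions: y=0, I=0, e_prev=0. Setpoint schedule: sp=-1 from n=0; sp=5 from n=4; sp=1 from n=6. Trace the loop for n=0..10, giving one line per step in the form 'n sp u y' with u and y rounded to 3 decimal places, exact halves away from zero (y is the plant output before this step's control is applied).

(exact arithmetic carried between steps; '≈' marks a value shown rounded to 6 d.p. or computed from one; I and e_prev carry over from the previous line; the table rounds u and y to 3 d.p., halves away from zero)
n=0: y=0, sp=-1, e=sp−y=-1; I=-1, D=e−e_prev=-1; u=1/2·(-1)+1·(-1)+1/4·(-1)=-1.75; next y=3/5·0+3/4·(-1.75)=-1.3125
n=1: y=-1.3125, sp=-1, e=sp−y=0.3125; I=-0.6875, D=e−e_prev=1.3125; u=1/2·0.3125+1·(-0.6875)+1/4·1.3125=-0.203125; next y=3/5·(-1.3125)+3/4·(-0.203125)≈-0.939844
n=2: y≈-0.939844, sp=-1, e=sp−y≈-0.060156; I≈-0.747656, D=e−e_prev≈-0.372656; u=1/2·(-0.060156)+1·(-0.747656)+1/4·(-0.372656)≈-0.870898; next y=3/5·(-0.939844)+3/4·(-0.870898)≈-1.217080
n=3: y≈-1.217080, sp=-1, e=sp−y≈0.217080; I≈-0.530576, D=e−e_prev≈0.277236; u=1/2·0.217080+1·(-0.530576)+1/4·0.277236≈-0.352727; next y=3/5·(-1.217080)+3/4·(-0.352727)≈-0.994793
n=4: y≈-0.994793, sp=5, e=sp−y≈5.994793; I≈5.464217, D=e−e_prev≈5.777713; u=1/2·5.994793+1·5.464217+1/4·5.777713≈9.906042; next y=3/5·(-0.994793)+3/4·9.906042≈6.832656
n=5: y≈6.832656, sp=5, e=sp−y≈-1.832656; I≈3.631562, D=e−e_prev≈-7.827449; u=1/2·(-1.832656)+1·3.631562+1/4·(-7.827449)≈0.758372; next y=3/5·6.832656+3/4·0.758372≈4.668372
n=6: y≈4.668372, sp=1, e=sp−y≈-3.668372; I≈-0.036810, D=e−e_prev≈-1.835716; u=1/2·(-3.668372)+1·(-0.036810)+1/4·(-1.835716)≈-2.329926; next y=3/5·4.668372+3/4·(-2.329926)≈1.053579
n=7: y≈1.053579, sp=1, e=sp−y≈-0.053579; I≈-0.090389, D=e−e_prev≈3.614793; u=1/2·(-0.053579)+1·(-0.090389)+1/4·3.614793≈0.786519; next y=3/5·1.053579+3/4·0.786519≈1.222037
n=8: y≈1.222037, sp=1, e=sp−y≈-0.222037; I≈-0.312426, D=e−e_prev≈-0.168458; u=1/2·(-0.222037)+1·(-0.312426)+1/4·(-0.168458)≈-0.465559; next y=3/5·1.222037+3/4·(-0.465559)≈0.384053
n=9: y≈0.384053, sp=1, e=sp−y≈0.615947; I≈0.303521, D=e−e_prev≈0.837984; u=1/2·0.615947+1·0.303521+1/4·0.837984≈0.820991; next y=3/5·0.384053+3/4·0.820991≈0.846175
n=10: y≈0.846175, sp=1, e=sp−y≈0.153825; I≈0.457346, D=e−e_prev≈-0.462122; u=1/2·0.153825+1·0.457346+1/4·(-0.462122)≈0.418729; next y=3/5·0.846175+3/4·0.418729≈0.821751

0 -1 -1.750 0.000
1 -1 -0.203 -1.313
2 -1 -0.871 -0.940
3 -1 -0.353 -1.217
4 5 9.906 -0.995
5 5 0.758 6.833
6 1 -2.330 4.668
7 1 0.787 1.054
8 1 -0.466 1.222
9 1 0.821 0.384
10 1 0.419 0.846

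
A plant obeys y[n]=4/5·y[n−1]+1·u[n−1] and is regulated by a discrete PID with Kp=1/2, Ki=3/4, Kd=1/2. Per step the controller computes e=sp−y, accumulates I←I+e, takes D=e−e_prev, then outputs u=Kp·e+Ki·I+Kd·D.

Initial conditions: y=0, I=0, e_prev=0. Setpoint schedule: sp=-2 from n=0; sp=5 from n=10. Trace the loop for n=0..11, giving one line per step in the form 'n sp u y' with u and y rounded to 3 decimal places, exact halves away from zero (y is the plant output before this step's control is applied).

(exact arithmetic carried between steps; '≈' marks a value shown rounded to 6 d.p. or computed from one; I and e_prev carry over from the previous line; the table rounds u and y to 3 d.p., halves away from zero)
n=0: y=0, sp=-2, e=sp−y=-2; I=-2, D=e−e_prev=-2; u=1/2·(-2)+3/4·(-2)+1/2·(-2)=-3.5; next y=4/5·0+1·(-3.5)=-3.5
n=1: y=-3.5, sp=-2, e=sp−y=1.5; I=-0.5, D=e−e_prev=3.5; u=1/2·1.5+3/4·(-0.5)+1/2·3.5=2.125; next y=4/5·(-3.5)+1·2.125=-0.675
n=2: y=-0.675, sp=-2, e=sp−y=-1.325; I=-1.825, D=e−e_prev=-2.825; u=1/2·(-1.325)+3/4·(-1.825)+1/2·(-2.825)=-3.44375; next y=4/5·(-0.675)+1·(-3.44375)=-3.98375
n=3: y=-3.98375, sp=-2, e=sp−y=1.98375; I=0.15875, D=e−e_prev=3.30875; u=1/2·1.98375+3/4·0.15875+1/2·3.30875≈2.765313; next y=4/5·(-3.98375)+1·2.765313≈-0.421688
n=4: y≈-0.421688, sp=-2, e=sp−y≈-1.578313; I≈-1.419563, D=e−e_prev≈-3.562063; u=1/2·(-1.578313)+3/4·(-1.419563)+1/2·(-3.562063)≈-3.634859; next y=4/5·(-0.421688)+1·(-3.634859)≈-3.972209
n=5: y≈-3.972209, sp=-2, e=sp−y≈1.972209; I≈0.552647, D=e−e_prev≈3.550522; u=1/2·1.972209+3/4·0.552647+1/2·3.550522≈3.175851; next y=4/5·(-3.972209)+1·3.175851≈-0.001917
n=6: y≈-0.001917, sp=-2, e=sp−y≈-1.998083; I≈-1.445436, D=e−e_prev≈-3.970293; u=1/2·(-1.998083)+3/4·(-1.445436)+1/2·(-3.970293)≈-4.068265; next y=4/5·(-0.001917)+1·(-4.068265)≈-4.069799
n=7: y≈-4.069799, sp=-2, e=sp−y≈2.069799; I≈0.624362, D=e−e_prev≈4.067882; u=1/2·2.069799+3/4·0.624362+1/2·4.067882≈3.537112; next y=4/5·(-4.069799)+1·3.537112≈0.281273
n=8: y≈0.281273, sp=-2, e=sp−y≈-2.281273; I≈-1.656911, D=e−e_prev≈-4.351072; u=1/2·(-2.281273)+3/4·(-1.656911)+1/2·(-4.351072)≈-4.558855; next y=4/5·0.281273+1·(-4.558855)≈-4.333837
n=9: y≈-4.333837, sp=-2, e=sp−y≈2.333837; I≈0.676926, D=e−e_prev≈4.615110; u=1/2·2.333837+3/4·0.676926+1/2·4.615110≈3.982168; next y=4/5·(-4.333837)+1·3.982168≈0.515099
n=10: y≈0.515099, sp=5, e=sp−y≈4.484901; I≈5.161828, D=e−e_prev≈2.151064; u=1/2·4.484901+3/4·5.161828+1/2·2.151064≈7.189354; next y=4/5·0.515099+1·7.189354≈7.601432
n=11: y≈7.601432, sp=5, e=sp−y≈-2.601432; I≈2.560395, D=e−e_prev≈-7.086334; u=1/2·(-2.601432)+3/4·2.560395+1/2·(-7.086334)≈-2.923587; next y=4/5·7.601432+1·(-2.923587)≈3.157559

0 -2 -3.500 0.000
1 -2 2.125 -3.500
2 -2 -3.444 -0.675
3 -2 2.765 -3.984
4 -2 -3.635 -0.422
5 -2 3.176 -3.972
6 -2 -4.068 -0.002
7 -2 3.537 -4.070
8 -2 -4.559 0.281
9 -2 3.982 -4.334
10 5 7.189 0.515
11 5 -2.924 7.601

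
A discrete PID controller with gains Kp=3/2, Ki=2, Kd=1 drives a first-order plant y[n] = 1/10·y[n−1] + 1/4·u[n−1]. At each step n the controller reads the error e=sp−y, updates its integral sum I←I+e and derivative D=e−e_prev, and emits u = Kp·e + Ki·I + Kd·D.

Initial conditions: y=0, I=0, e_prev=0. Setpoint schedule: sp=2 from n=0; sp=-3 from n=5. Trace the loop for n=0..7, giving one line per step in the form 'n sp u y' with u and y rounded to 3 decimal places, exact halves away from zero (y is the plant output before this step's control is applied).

0 2 9.000 0.000
1 2 0.875 2.250
2 2 10.753 0.444
3 2 1.759 2.733
4 2 11.671 0.713
5 -3 -20.517 2.989
6 -3 9.968 -4.830
7 -3 -24.967 2.009

(exact arithmetic carried between steps; '≈' marks a value shown rounded to 6 d.p. or computed from one; I and e_prev carry over from the previous line; the table rounds u and y to 3 d.p., halves away from zero)
n=0: y=0, sp=2, e=sp−y=2; I=2, D=e−e_prev=2; u=3/2·2+2·2+1·2=9; next y=1/10·0+1/4·9=2.25
n=1: y=2.25, sp=2, e=sp−y=-0.25; I=1.75, D=e−e_prev=-2.25; u=3/2·(-0.25)+2·1.75+1·(-2.25)=0.875; next y=1/10·2.25+1/4·0.875=0.44375
n=2: y=0.44375, sp=2, e=sp−y=1.55625; I=3.30625, D=e−e_prev=1.80625; u=3/2·1.55625+2·3.30625+1·1.80625=10.753125; next y=1/10·0.44375+1/4·10.753125≈2.732656
n=3: y≈2.732656, sp=2, e=sp−y≈-0.732656; I≈2.573594, D=e−e_prev≈-2.288906; u=3/2·(-0.732656)+2·2.573594+1·(-2.288906)≈1.759297; next y=1/10·2.732656+1/4·1.759297≈0.713090
n=4: y≈0.713090, sp=2, e=sp−y≈1.286910; I≈3.860504, D=e−e_prev≈2.019566; u=3/2·1.286910+2·3.860504+1·2.019566≈11.670939; next y=1/10·0.713090+1/4·11.670939≈2.989044
n=5: y≈2.989044, sp=-3, e=sp−y≈-5.989044; I≈-2.128540, D=e−e_prev≈-7.275954; u=3/2·(-5.989044)+2·(-2.128540)+1·(-7.275954)≈-20.516600; next y=1/10·2.989044+1/4·(-20.516600)≈-4.830246
n=6: y≈-4.830246, sp=-3, e=sp−y≈1.830246; I≈-0.298294, D=e−e_prev≈7.819289; u=3/2·1.830246+2·(-0.298294)+1·7.819289≈9.968069; next y=1/10·(-4.830246)+1/4·9.968069≈2.008993
n=7: y≈2.008993, sp=-3, e=sp−y≈-5.008993; I≈-5.307287, D=e−e_prev≈-6.839238; u=3/2·(-5.008993)+2·(-5.307287)+1·(-6.839238)≈-24.967301; next y=1/10·2.008993+1/4·(-24.967301)≈-6.040926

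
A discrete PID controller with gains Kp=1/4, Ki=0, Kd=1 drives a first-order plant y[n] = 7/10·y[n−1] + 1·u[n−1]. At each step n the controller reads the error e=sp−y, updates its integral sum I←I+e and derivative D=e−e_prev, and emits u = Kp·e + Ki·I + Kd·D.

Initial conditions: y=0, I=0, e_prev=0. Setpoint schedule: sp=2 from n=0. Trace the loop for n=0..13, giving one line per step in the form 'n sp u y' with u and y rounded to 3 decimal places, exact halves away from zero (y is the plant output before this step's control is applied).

0 2 2.500 0.000
1 2 -2.625 2.500
2 2 4.094 -0.875
3 2 -4.727 3.481
4 2 6.843 -2.290
5 2 -8.340 5.241
6 2 11.581 -4.672
7 2 -14.560 8.310
8 2 19.738 -8.743
9 2 -25.266 13.619
10 2 33.785 -15.733
11 2 -43.697 22.772
12 2 57.968 -27.757
13 2 -75.430 38.538

(exact arithmetic carried between steps; '≈' marks a value shown rounded to 6 d.p. or computed from one; I and e_prev carry over from the previous line; the table rounds u and y to 3 d.p., halves away from zero)
n=0: y=0, sp=2, e=sp−y=2; I=2, D=e−e_prev=2; u=1/4·2+0·2+1·2=2.5; next y=7/10·0+1·2.5=2.5
n=1: y=2.5, sp=2, e=sp−y=-0.5; I=1.5, D=e−e_prev=-2.5; u=1/4·(-0.5)+0·1.5+1·(-2.5)=-2.625; next y=7/10·2.5+1·(-2.625)=-0.875
n=2: y=-0.875, sp=2, e=sp−y=2.875; I=4.375, D=e−e_prev=3.375; u=1/4·2.875+0·4.375+1·3.375=4.09375; next y=7/10·(-0.875)+1·4.09375=3.48125
n=3: y=3.48125, sp=2, e=sp−y=-1.48125; I=2.89375, D=e−e_prev=-4.35625; u=1/4·(-1.48125)+0·2.89375+1·(-4.35625)≈-4.726563; next y=7/10·3.48125+1·(-4.726563)≈-2.289688
n=4: y≈-2.289688, sp=2, e=sp−y≈4.289688; I≈7.183438, D=e−e_prev≈5.770938; u=1/4·4.289688+0·7.183438+1·5.770938≈6.843359; next y=7/10·(-2.289688)+1·6.843359≈5.240578
n=5: y≈5.240578, sp=2, e=sp−y≈-3.240578; I≈3.942859, D=e−e_prev≈-7.530266; u=1/4·(-3.240578)+0·3.942859+1·(-7.530266)≈-8.340410; next y=7/10·5.240578+1·(-8.340410)≈-4.672005
n=6: y≈-4.672005, sp=2, e=sp−y≈6.672005; I≈10.614865, D=e−e_prev≈9.912584; u=1/4·6.672005+0·10.614865+1·9.912584≈11.580585; next y=7/10·(-4.672005)+1·11.580585≈8.310181
n=7: y≈8.310181, sp=2, e=sp−y≈-6.310181; I≈4.304684, D=e−e_prev≈-12.982187; u=1/4·(-6.310181)+0·4.304684+1·(-12.982187)≈-14.559732; next y=7/10·8.310181+1·(-14.559732)≈-8.742605
n=8: y≈-8.742605, sp=2, e=sp−y≈10.742605; I≈15.047289, D=e−e_prev≈17.052786; u=1/4·10.742605+0·15.047289+1·17.052786≈19.738437; next y=7/10·(-8.742605)+1·19.738437≈13.618614
n=9: y≈13.618614, sp=2, e=sp−y≈-11.618614; I≈3.428675, D=e−e_prev≈-22.361219; u=1/4·(-11.618614)+0·3.428675+1·(-22.361219)≈-25.265873; next y=7/10·13.618614+1·(-25.265873)≈-15.732843
n=10: y≈-15.732843, sp=2, e=sp−y≈17.732843; I≈21.161518, D=e−e_prev≈29.351457; u=1/4·17.732843+0·21.161518+1·29.351457≈33.784667; next y=7/10·(-15.732843)+1·33.784667≈22.771677
n=11: y≈22.771677, sp=2, e=sp−y≈-20.771677; I≈0.389840, D=e−e_prev≈-38.504520; u=1/4·(-20.771677)+0·0.389840+1·(-38.504520)≈-43.697440; next y=7/10·22.771677+1·(-43.697440)≈-27.757265
n=12: y≈-27.757265, sp=2, e=sp−y≈29.757265; I≈30.147106, D=e−e_prev≈50.528943; u=1/4·29.757265+0·30.147106+1·50.528943≈57.968259; next y=7/10·(-27.757265)+1·57.968259≈38.538173
n=13: y≈38.538173, sp=2, e=sp−y≈-36.538173; I≈-6.391068, D=e−e_prev≈-66.295439; u=1/4·(-36.538173)+0·(-6.391068)+1·(-66.295439)≈-75.429982; next y=7/10·38.538173+1·(-75.429982)≈-48.453261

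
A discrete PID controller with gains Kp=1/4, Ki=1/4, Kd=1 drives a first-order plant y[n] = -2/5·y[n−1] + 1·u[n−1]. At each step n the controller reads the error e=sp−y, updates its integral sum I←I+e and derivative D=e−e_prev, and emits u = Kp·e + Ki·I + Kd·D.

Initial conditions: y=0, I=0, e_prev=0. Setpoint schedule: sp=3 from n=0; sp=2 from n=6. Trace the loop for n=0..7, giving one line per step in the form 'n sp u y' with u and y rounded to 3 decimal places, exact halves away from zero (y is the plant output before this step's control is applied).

(exact arithmetic carried between steps; '≈' marks a value shown rounded to 6 d.p. or computed from one; I and e_prev carry over from the previous line; the table rounds u and y to 3 d.p., halves away from zero)
n=0: y=0, sp=3, e=sp−y=3; I=3, D=e−e_prev=3; u=1/4·3+1/4·3+1·3=4.5; next y=-2/5·0+1·4.5=4.5
n=1: y=4.5, sp=3, e=sp−y=-1.5; I=1.5, D=e−e_prev=-4.5; u=1/4·(-1.5)+1/4·1.5+1·(-4.5)=-4.5; next y=-2/5·4.5+1·(-4.5)=-6.3
n=2: y=-6.3, sp=3, e=sp−y=9.3; I=10.8, D=e−e_prev=10.8; u=1/4·9.3+1/4·10.8+1·10.8=15.825; next y=-2/5·(-6.3)+1·15.825=18.345
n=3: y=18.345, sp=3, e=sp−y=-15.345; I=-4.545, D=e−e_prev=-24.645; u=1/4·(-15.345)+1/4·(-4.545)+1·(-24.645)=-29.6175; next y=-2/5·18.345+1·(-29.6175)=-36.9555
n=4: y=-36.9555, sp=3, e=sp−y=39.9555; I=35.4105, D=e−e_prev=55.3005; u=1/4·39.9555+1/4·35.4105+1·55.3005=74.142; next y=-2/5·(-36.9555)+1·74.142=88.9242
n=5: y=88.9242, sp=3, e=sp−y=-85.9242; I=-50.5137, D=e−e_prev=-125.8797; u=1/4·(-85.9242)+1/4·(-50.5137)+1·(-125.8797)=-159.989175; next y=-2/5·88.9242+1·(-159.989175)=-195.558855
n=6: y=-195.558855, sp=2, e=sp−y=197.558855; I=147.045155, D=e−e_prev=283.483055; u=1/4·197.558855+1/4·147.045155+1·283.483055≈369.634058; next y=-2/5·(-195.558855)+1·369.634058≈447.857600
n=7: y≈447.857600, sp=2, e=sp−y≈-445.857600; I≈-298.812445, D=e−e_prev≈-643.416455; u=1/4·(-445.857600)+1/4·(-298.812445)+1·(-643.416455)≈-829.583966; next y=-2/5·447.857600+1·(-829.583966)≈-1008.727005

0 3 4.500 0.000
1 3 -4.500 4.500
2 3 15.825 -6.300
3 3 -29.618 18.345
4 3 74.142 -36.956
5 3 -159.989 88.924
6 2 369.634 -195.559
7 2 -829.584 447.858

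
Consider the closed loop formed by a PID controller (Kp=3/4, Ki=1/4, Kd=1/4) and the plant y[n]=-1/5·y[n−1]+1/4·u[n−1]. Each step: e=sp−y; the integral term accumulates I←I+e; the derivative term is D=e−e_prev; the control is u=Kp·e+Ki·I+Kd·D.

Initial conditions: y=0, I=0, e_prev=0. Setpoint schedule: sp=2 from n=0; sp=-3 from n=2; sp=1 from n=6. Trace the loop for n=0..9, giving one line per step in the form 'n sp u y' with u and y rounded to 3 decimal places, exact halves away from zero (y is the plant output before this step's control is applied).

(exact arithmetic carried between steps; '≈' marks a value shown rounded to 6 d.p. or computed from one; I and e_prev carry over from the previous line; the table rounds u and y to 3 d.p., halves away from zero)
n=0: y=0, sp=2, e=sp−y=2; I=2, D=e−e_prev=2; u=3/4·2+1/4·2+1/4·2=2.5; next y=-1/5·0+1/4·2.5=0.625
n=1: y=0.625, sp=2, e=sp−y=1.375; I=3.375, D=e−e_prev=-0.625; u=3/4·1.375+1/4·3.375+1/4·(-0.625)=1.71875; next y=-1/5·0.625+1/4·1.71875≈0.304688
n=2: y≈0.304688, sp=-3, e=sp−y≈-3.304688; I≈0.070313, D=e−e_prev≈-4.679688; u=3/4·(-3.304688)+1/4·0.070313+1/4·(-4.679688)≈-3.630859; next y=-1/5·0.304688+1/4·(-3.630859)≈-0.968652
n=3: y≈-0.968652, sp=-3, e=sp−y≈-2.031348; I≈-1.961035, D=e−e_prev≈1.273340; u=3/4·(-2.031348)+1/4·(-1.961035)+1/4·1.273340≈-1.695435; next y=-1/5·(-0.968652)+1/4·(-1.695435)≈-0.230128
n=4: y≈-0.230128, sp=-3, e=sp−y≈-2.769872; I≈-4.730907, D=e−e_prev≈-0.738524; u=3/4·(-2.769872)+1/4·(-4.730907)+1/4·(-0.738524)≈-3.444762; next y=-1/5·(-0.230128)+1/4·(-3.444762)≈-0.815165
n=5: y≈-0.815165, sp=-3, e=sp−y≈-2.184835; I≈-6.915742, D=e−e_prev≈0.585037; u=3/4·(-2.184835)+1/4·(-6.915742)+1/4·0.585037≈-3.221303; next y=-1/5·(-0.815165)+1/4·(-3.221303)≈-0.642293
n=6: y≈-0.642293, sp=1, e=sp−y≈1.642293; I≈-5.273449, D=e−e_prev≈3.827128; u=3/4·1.642293+1/4·(-5.273449)+1/4·3.827128≈0.870139; next y=-1/5·(-0.642293)+1/4·0.870139≈0.345993
n=7: y≈0.345993, sp=1, e=sp−y≈0.654007; I≈-4.619443, D=e−e_prev≈-0.988286; u=3/4·0.654007+1/4·(-4.619443)+1/4·(-0.988286)≈-0.911427; next y=-1/5·0.345993+1/4·(-0.911427)≈-0.297055
n=8: y≈-0.297055, sp=1, e=sp−y≈1.297055; I≈-3.322387, D=e−e_prev≈0.643049; u=3/4·1.297055+1/4·(-3.322387)+1/4·0.643049≈0.302957; next y=-1/5·(-0.297055)+1/4·0.302957≈0.135150
n=9: y≈0.135150, sp=1, e=sp−y≈0.864850; I≈-2.457538, D=e−e_prev≈-0.432206; u=3/4·0.864850+1/4·(-2.457538)+1/4·(-0.432206)≈-0.073799; next y=-1/5·0.135150+1/4·(-0.073799)≈-0.045480

0 2 2.500 0.000
1 2 1.719 0.625
2 -3 -3.631 0.305
3 -3 -1.695 -0.969
4 -3 -3.445 -0.230
5 -3 -3.221 -0.815
6 1 0.870 -0.642
7 1 -0.911 0.346
8 1 0.303 -0.297
9 1 -0.074 0.135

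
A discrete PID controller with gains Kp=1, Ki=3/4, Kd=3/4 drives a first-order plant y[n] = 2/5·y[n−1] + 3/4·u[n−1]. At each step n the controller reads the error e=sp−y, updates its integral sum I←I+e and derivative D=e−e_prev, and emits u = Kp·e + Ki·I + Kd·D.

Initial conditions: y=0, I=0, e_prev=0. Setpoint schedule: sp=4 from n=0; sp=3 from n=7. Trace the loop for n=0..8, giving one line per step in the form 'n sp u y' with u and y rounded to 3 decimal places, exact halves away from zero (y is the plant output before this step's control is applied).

(exact arithmetic carried between steps; '≈' marks a value shown rounded to 6 d.p. or computed from one; I and e_prev carry over from the previous line; the table rounds u and y to 3 d.p., halves away from zero)
n=0: y=0, sp=4, e=sp−y=4; I=4, D=e−e_prev=4; u=1·4+3/4·4+3/4·4=10; next y=2/5·0+3/4·10=7.5
n=1: y=7.5, sp=4, e=sp−y=-3.5; I=0.5, D=e−e_prev=-7.5; u=1·(-3.5)+3/4·0.5+3/4·(-7.5)=-8.75; next y=2/5·7.5+3/4·(-8.75)=-3.5625
n=2: y=-3.5625, sp=4, e=sp−y=7.5625; I=8.0625, D=e−e_prev=11.0625; u=1·7.5625+3/4·8.0625+3/4·11.0625=21.90625; next y=2/5·(-3.5625)+3/4·21.90625≈15.004688
n=3: y≈15.004688, sp=4, e=sp−y≈-11.004688; I≈-2.942188, D=e−e_prev≈-18.567188; u=1·(-11.004688)+3/4·(-2.942188)+3/4·(-18.567188)≈-27.136719; next y=2/5·15.004688+3/4·(-27.136719)≈-14.350664
n=4: y≈-14.350664, sp=4, e=sp−y≈18.350664; I≈15.408477, D=e−e_prev≈29.355352; u=1·18.350664+3/4·15.408477+3/4·29.355352≈51.923535; next y=2/5·(-14.350664)+3/4·51.923535≈33.202386
n=5: y≈33.202386, sp=4, e=sp−y≈-29.202386; I≈-13.793909, D=e−e_prev≈-47.553050; u=1·(-29.202386)+3/4·(-13.793909)+3/4·(-47.553050)≈-75.212605; next y=2/5·33.202386+3/4·(-75.212605)≈-43.128499
n=6: y≈-43.128499, sp=4, e=sp−y≈47.128499; I≈33.334590, D=e−e_prev≈76.330885; u=1·47.128499+3/4·33.334590+3/4·76.330885≈129.377606; next y=2/5·(-43.128499)+3/4·129.377606≈79.781805
n=7: y≈79.781805, sp=3, e=sp−y≈-76.781805; I≈-43.447214, D=e−e_prev≈-123.910304; u=1·(-76.781805)+3/4·(-43.447214)+3/4·(-123.910304)≈-202.299944; next y=2/5·79.781805+3/4·(-202.299944)≈-119.812236
n=8: y≈-119.812236, sp=3, e=sp−y≈122.812236; I≈79.365021, D=e−e_prev≈199.594041; u=1·122.812236+3/4·79.365021+3/4·199.594041≈332.031532; next y=2/5·(-119.812236)+3/4·332.031532≈201.098755

0 4 10.000 0.000
1 4 -8.750 7.500
2 4 21.906 -3.563
3 4 -27.137 15.005
4 4 51.924 -14.351
5 4 -75.213 33.202
6 4 129.378 -43.128
7 3 -202.300 79.782
8 3 332.032 -119.812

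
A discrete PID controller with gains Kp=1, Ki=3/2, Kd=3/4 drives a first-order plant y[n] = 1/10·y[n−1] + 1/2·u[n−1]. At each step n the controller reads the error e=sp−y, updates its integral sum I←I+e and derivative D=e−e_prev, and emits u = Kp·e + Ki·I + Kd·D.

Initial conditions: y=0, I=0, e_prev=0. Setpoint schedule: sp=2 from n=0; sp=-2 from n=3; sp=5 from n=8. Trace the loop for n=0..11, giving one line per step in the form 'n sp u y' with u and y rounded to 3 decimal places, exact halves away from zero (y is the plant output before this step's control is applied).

(exact arithmetic carried between steps; '≈' marks a value shown rounded to 6 d.p. or computed from one; I and e_prev carry over from the previous line; the table rounds u and y to 3 d.p., halves away from zero)
n=0: y=0, sp=2, e=sp−y=2; I=2, D=e−e_prev=2; u=1·2+3/2·2+3/4·2=6.5; next y=1/10·0+1/2·6.5=3.25
n=1: y=3.25, sp=2, e=sp−y=-1.25; I=0.75, D=e−e_prev=-3.25; u=1·(-1.25)+3/2·0.75+3/4·(-3.25)=-2.5625; next y=1/10·3.25+1/2·(-2.5625)=-0.95625
n=2: y=-0.95625, sp=2, e=sp−y=2.95625; I=3.70625, D=e−e_prev=4.20625; u=1·2.95625+3/2·3.70625+3/4·4.20625≈11.670313; next y=1/10·(-0.95625)+1/2·11.670313≈5.739531
n=3: y≈5.739531, sp=-2, e=sp−y≈-7.739531; I≈-4.033281, D=e−e_prev≈-10.695781; u=1·(-7.739531)+3/2·(-4.033281)+3/4·(-10.695781)≈-21.811289; next y=1/10·5.739531+1/2·(-21.811289)≈-10.331691
n=4: y≈-10.331691, sp=-2, e=sp−y≈8.331691; I≈4.298410, D=e−e_prev≈16.071223; u=1·8.331691+3/2·4.298410+3/4·16.071223≈26.832724; next y=1/10·(-10.331691)+1/2·26.832724≈12.383193
n=5: y≈12.383193, sp=-2, e=sp−y≈-14.383193; I≈-10.084783, D=e−e_prev≈-22.714884; u=1·(-14.383193)+3/2·(-10.084783)+3/4·(-22.714884)≈-46.546530; next y=1/10·12.383193+1/2·(-46.546530)≈-22.034945
n=6: y≈-22.034945, sp=-2, e=sp−y≈20.034945; I≈9.950163, D=e−e_prev≈34.418138; u=1·20.034945+3/2·9.950163+3/4·34.418138≈60.773794; next y=1/10·(-22.034945)+1/2·60.773794≈28.183402
n=7: y≈28.183402, sp=-2, e=sp−y≈-30.183402; I≈-20.233239, D=e−e_prev≈-50.218348; u=1·(-30.183402)+3/2·(-20.233239)+3/4·(-50.218348)≈-98.197022; next y=1/10·28.183402+1/2·(-98.197022)≈-46.280171
n=8: y≈-46.280171, sp=5, e=sp−y≈51.280171; I≈31.046931, D=e−e_prev≈81.463573; u=1·51.280171+3/2·31.046931+3/4·81.463573≈158.948248; next y=1/10·(-46.280171)+1/2·158.948248≈74.846107
n=9: y≈74.846107, sp=5, e=sp−y≈-69.846107; I≈-38.799175, D=e−e_prev≈-121.126278; u=1·(-69.846107)+3/2·(-38.799175)+3/4·(-121.126278)≈-218.889578; next y=1/10·74.846107+1/2·(-218.889578)≈-101.960178
n=10: y≈-101.960178, sp=5, e=sp−y≈106.960178; I≈68.161003, D=e−e_prev≈176.806285; u=1·106.960178+3/2·68.161003+3/4·176.806285≈341.806396; next y=1/10·(-101.960178)+1/2·341.806396≈160.707180
n=11: y≈160.707180, sp=5, e=sp−y≈-155.707180; I≈-87.546177, D=e−e_prev≈-262.667359; u=1·(-155.707180)+3/2·(-87.546177)+3/4·(-262.667359)≈-484.026966; next y=1/10·160.707180+1/2·(-484.026966)≈-225.942765

0 2 6.500 0.000
1 2 -2.563 3.250
2 2 11.670 -0.956
3 -2 -21.811 5.740
4 -2 26.833 -10.332
5 -2 -46.547 12.383
6 -2 60.774 -22.035
7 -2 -98.197 28.183
8 5 158.948 -46.280
9 5 -218.890 74.846
10 5 341.806 -101.960
11 5 -484.027 160.707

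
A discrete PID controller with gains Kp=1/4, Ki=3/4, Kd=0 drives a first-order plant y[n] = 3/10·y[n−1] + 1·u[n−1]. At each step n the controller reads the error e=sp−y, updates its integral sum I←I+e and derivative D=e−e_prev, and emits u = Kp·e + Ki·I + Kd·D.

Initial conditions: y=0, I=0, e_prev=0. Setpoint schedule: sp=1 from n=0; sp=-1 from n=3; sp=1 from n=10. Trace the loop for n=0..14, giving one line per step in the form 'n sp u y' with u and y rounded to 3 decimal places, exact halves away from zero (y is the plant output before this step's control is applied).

0 1 1.000 0.000
1 1 0.750 1.000
2 1 0.700 1.050
3 -1 -1.303 1.015
4 -1 -0.801 -0.998
5 -1 -0.700 -1.100
6 -1 -0.695 -1.030
7 -1 -0.698 -1.004
8 -1 -0.700 -1.000
9 -1 -0.700 -1.000
10 1 1.300 -1.000
11 1 0.800 1.000
12 1 0.700 1.100
13 1 0.695 1.030
14 1 0.699 1.004

(exact arithmetic carried between steps; '≈' marks a value shown rounded to 6 d.p. or computed from one; I and e_prev carry over from the previous line; the table rounds u and y to 3 d.p., halves away from zero)
n=0: y=0, sp=1, e=sp−y=1; I=1, D=e−e_prev=1; u=1/4·1+3/4·1+0·1=1; next y=3/10·0+1·1=1
n=1: y=1, sp=1, e=sp−y=0; I=1, D=e−e_prev=-1; u=1/4·0+3/4·1+0·(-1)=0.75; next y=3/10·1+1·0.75=1.05
n=2: y=1.05, sp=1, e=sp−y=-0.05; I=0.95, D=e−e_prev=-0.05; u=1/4·(-0.05)+3/4·0.95+0·(-0.05)=0.7; next y=3/10·1.05+1·0.7=1.015
n=3: y=1.015, sp=-1, e=sp−y=-2.015; I=-1.065, D=e−e_prev=-1.965; u=1/4·(-2.015)+3/4·(-1.065)+0·(-1.965)=-1.3025; next y=3/10·1.015+1·(-1.3025)=-0.998
n=4: y=-0.998, sp=-1, e=sp−y=-0.002; I=-1.067, D=e−e_prev=2.013; u=1/4·(-0.002)+3/4·(-1.067)+0·2.013=-0.80075; next y=3/10·(-0.998)+1·(-0.80075)=-1.10015
n=5: y=-1.10015, sp=-1, e=sp−y=0.10015; I=-0.96685, D=e−e_prev=0.10215; u=1/4·0.10015+3/4·(-0.96685)+0·0.10215=-0.7001; next y=3/10·(-1.10015)+1·(-0.7001)=-1.030145
n=6: y=-1.030145, sp=-1, e=sp−y=0.030145; I=-0.936705, D=e−e_prev=-0.070005; u=1/4·0.030145+3/4·(-0.936705)+0·(-0.070005)≈-0.694993; next y=3/10·(-1.030145)+1·(-0.694993)≈-1.004036
n=7: y=-1.004036, sp=-1, e=sp−y=0.004036; I=-0.932669, D=e−e_prev=-0.026109; u=1/4·0.004036+3/4·(-0.932669)+0·(-0.026109)≈-0.698493; next y=3/10·(-1.004036)+1·(-0.698493)≈-0.999704
n=8: y≈-0.999704, sp=-1, e=sp−y≈-0.000296; I≈-0.932965, D=e−e_prev≈-0.004332; u=1/4·(-0.000296)+3/4·(-0.932965)+0·(-0.004332)≈-0.699798; next y=3/10·(-0.999704)+1·(-0.699798)≈-0.999709
n=9: y≈-0.999709, sp=-1, e=sp−y≈-0.000291; I≈-0.933256, D=e−e_prev≈0.000006; u=1/4·(-0.000291)+3/4·(-0.933256)+0·0.000006≈-0.700015; next y=3/10·(-0.999709)+1·(-0.700015)≈-0.999928
n=10: y≈-0.999928, sp=1, e=sp−y≈1.999928; I≈1.066671, D=e−e_prev≈2.000218; u=1/4·1.999928+3/4·1.066671+0·2.000218≈1.299985; next y=3/10·(-0.999928)+1·1.299985≈1.000007
n=11: y≈1.000007, sp=1, e=sp−y≈-0.000007; I≈1.066664, D=e−e_prev≈-1.999935; u=1/4·(-0.000007)+3/4·1.066664+0·(-1.999935)≈0.799996; next y=3/10·1.000007+1·0.799996≈1.099999
n=12: y≈1.099999, sp=1, e=sp−y≈-0.099999; I≈0.966666, D=e−e_prev≈-0.099991; u=1/4·(-0.099999)+3/4·0.966666+0·(-0.099991)≈0.700000; next y=3/10·1.099999+1·0.700000≈1.029999
n=13: y≈1.029999, sp=1, e=sp−y≈-0.029999; I≈0.936666, D=e−e_prev≈0.069999; u=1/4·(-0.029999)+3/4·0.936666+0·0.069999≈0.695000; next y=3/10·1.029999+1·0.695000≈1.004000
n=14: y≈1.004000, sp=1, e=sp−y≈-0.004000; I≈0.932667, D=e−e_prev≈0.025999; u=1/4·(-0.004000)+3/4·0.932667+0·0.025999≈0.698500; next y=3/10·1.004000+1·0.698500≈0.999700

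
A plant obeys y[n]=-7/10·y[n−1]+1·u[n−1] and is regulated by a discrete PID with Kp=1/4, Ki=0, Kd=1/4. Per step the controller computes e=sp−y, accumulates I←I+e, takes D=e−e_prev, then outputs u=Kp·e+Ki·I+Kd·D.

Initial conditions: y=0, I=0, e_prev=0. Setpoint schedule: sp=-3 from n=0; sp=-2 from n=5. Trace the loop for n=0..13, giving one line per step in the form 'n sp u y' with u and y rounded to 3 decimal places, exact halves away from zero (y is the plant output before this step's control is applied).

0 -3 -1.500 0.000
1 -3 0.000 -1.500
2 -3 -1.650 1.050
3 -3 0.705 -2.385
4 -3 -2.534 2.375
5 -2 2.441 -4.196
6 -2 -4.238 5.378
7 -2 4.846 -8.003
8 -2 -7.725 10.448
9 -2 9.631 -15.039
10 -2 -14.339 20.158
11 -2 18.764 -28.450
12 -2 -26.952 38.679
13 -2 36.184 -54.027

(exact arithmetic carried between steps; '≈' marks a value shown rounded to 6 d.p. or computed from one; I and e_prev carry over from the previous line; the table rounds u and y to 3 d.p., halves away from zero)
n=0: y=0, sp=-3, e=sp−y=-3; I=-3, D=e−e_prev=-3; u=1/4·(-3)+0·(-3)+1/4·(-3)=-1.5; next y=-7/10·0+1·(-1.5)=-1.5
n=1: y=-1.5, sp=-3, e=sp−y=-1.5; I=-4.5, D=e−e_prev=1.5; u=1/4·(-1.5)+0·(-4.5)+1/4·1.5=0; next y=-7/10·(-1.5)+1·0=1.05
n=2: y=1.05, sp=-3, e=sp−y=-4.05; I=-8.55, D=e−e_prev=-2.55; u=1/4·(-4.05)+0·(-8.55)+1/4·(-2.55)=-1.65; next y=-7/10·1.05+1·(-1.65)=-2.385
n=3: y=-2.385, sp=-3, e=sp−y=-0.615; I=-9.165, D=e−e_prev=3.435; u=1/4·(-0.615)+0·(-9.165)+1/4·3.435=0.705; next y=-7/10·(-2.385)+1·0.705=2.3745
n=4: y=2.3745, sp=-3, e=sp−y=-5.3745; I=-14.5395, D=e−e_prev=-4.7595; u=1/4·(-5.3745)+0·(-14.5395)+1/4·(-4.7595)=-2.5335; next y=-7/10·2.3745+1·(-2.5335)=-4.19565
n=5: y=-4.19565, sp=-2, e=sp−y=2.19565; I=-12.34385, D=e−e_prev=7.57015; u=1/4·2.19565+0·(-12.34385)+1/4·7.57015=2.44145; next y=-7/10·(-4.19565)+1·2.44145=5.378405
n=6: y=5.378405, sp=-2, e=sp−y=-7.378405; I=-19.722255, D=e−e_prev=-9.574055; u=1/4·(-7.378405)+0·(-19.722255)+1/4·(-9.574055)=-4.238115; next y=-7/10·5.378405+1·(-4.238115)≈-8.002999
n=7: y≈-8.002999, sp=-2, e=sp−y≈6.002999; I≈-13.719257, D=e−e_prev≈13.381404; u=1/4·6.002999+0·(-13.719257)+1/4·13.381404≈4.846101; next y=-7/10·(-8.002999)+1·4.846101≈10.448199
n=8: y≈10.448199, sp=-2, e=sp−y≈-12.448199; I≈-26.167456, D=e−e_prev≈-18.451198; u=1/4·(-12.448199)+0·(-26.167456)+1/4·(-18.451198)≈-7.724849; next y=-7/10·10.448199+1·(-7.724849)≈-15.038589
n=9: y≈-15.038589, sp=-2, e=sp−y≈13.038589; I≈-13.128867, D=e−e_prev≈25.486788; u=1/4·13.038589+0·(-13.128867)+1/4·25.486788≈9.631344; next y=-7/10·(-15.038589)+1·9.631344≈20.158357
n=10: y≈20.158357, sp=-2, e=sp−y≈-22.158357; I≈-35.287224, D=e−e_prev≈-35.196946; u=1/4·(-22.158357)+0·(-35.287224)+1/4·(-35.196946)≈-14.338826; next y=-7/10·20.158357+1·(-14.338826)≈-28.449675
n=11: y≈-28.449675, sp=-2, e=sp−y≈26.449675; I≈-8.837548, D=e−e_prev≈48.608032; u=1/4·26.449675+0·(-8.837548)+1/4·48.608032≈18.764427; next y=-7/10·(-28.449675)+1·18.764427≈38.679199
n=12: y≈38.679199, sp=-2, e=sp−y≈-40.679199; I≈-49.516748, D=e−e_prev≈-67.128875; u=1/4·(-40.679199)+0·(-49.516748)+1/4·(-67.128875)≈-26.952018; next y=-7/10·38.679199+1·(-26.952018)≈-54.027458
n=13: y≈-54.027458, sp=-2, e=sp−y≈52.027458; I≈2.510710, D=e−e_prev≈92.706657; u=1/4·52.027458+0·2.510710+1/4·92.706657≈36.183529; next y=-7/10·(-54.027458)+1·36.183529≈74.002750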